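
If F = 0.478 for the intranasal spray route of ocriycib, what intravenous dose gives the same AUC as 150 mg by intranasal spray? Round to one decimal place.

D_iv = 71.7 mg

Systemic exposure from an extravascular dose = F × D_ev, so the equivalent IV dose is F × D_ev.
D_iv = F × D_ev = 0.478 × 150 = 71.7 mg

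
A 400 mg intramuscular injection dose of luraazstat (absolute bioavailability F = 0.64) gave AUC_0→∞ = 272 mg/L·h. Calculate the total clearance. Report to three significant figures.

CL = F × Dose / AUC_0→∞
   = 0.64 × 400 / 272 = 0.941176 L/h

CL = 0.941 L/h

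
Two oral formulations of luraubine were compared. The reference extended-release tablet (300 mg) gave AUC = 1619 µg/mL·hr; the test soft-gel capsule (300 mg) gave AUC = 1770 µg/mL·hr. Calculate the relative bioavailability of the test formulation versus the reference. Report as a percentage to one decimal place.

F_rel = (AUC_test/D_test) / (AUC_ref/D_ref)
      = (1770/300) / (1619/300)
      = 5.9 / 5.39667 = 1.0933 = 109.33%

F_rel = 109.3%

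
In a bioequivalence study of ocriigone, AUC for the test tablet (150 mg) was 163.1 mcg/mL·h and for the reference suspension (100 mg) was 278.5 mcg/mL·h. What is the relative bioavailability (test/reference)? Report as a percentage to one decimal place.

F_rel = (AUC_test/D_test) / (AUC_ref/D_ref)
      = (163.1/150) / (278.5/100)
      = 1.08733 / 2.785 = 0.3904 = 39.04%

F_rel = 39.0%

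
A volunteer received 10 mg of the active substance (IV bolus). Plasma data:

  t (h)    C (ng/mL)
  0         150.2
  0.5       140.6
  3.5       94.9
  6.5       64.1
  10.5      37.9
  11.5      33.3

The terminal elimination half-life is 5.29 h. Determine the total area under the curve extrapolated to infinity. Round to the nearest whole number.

AUC = 1158 ng/mL·h

Trapezoidal AUC_0→11.5:
  [0→0.5]: (150.2+140.6)/2 × 0.5 = 72.7
  [0.5→3.5]: (140.6+94.9)/2 × 3 = 353.25
  [3.5→6.5]: (94.9+64.1)/2 × 3 = 238.5
  [6.5→10.5]: (64.1+37.9)/2 × 4 = 204.0
  [10.5→11.5]: (37.9+33.3)/2 × 1 = 35.6
  Sum = 904.05 ng/mL·h
k_e = ln2 / t½ = 0.693147 / 5.29 = 0.1310 h^-1
Extrapolated tail: C_last / k_e = 33.3 / 0.131 = 254.198
AUC_0→∞ = 904.05 + 254.198 = 1158.248 ng/mL·h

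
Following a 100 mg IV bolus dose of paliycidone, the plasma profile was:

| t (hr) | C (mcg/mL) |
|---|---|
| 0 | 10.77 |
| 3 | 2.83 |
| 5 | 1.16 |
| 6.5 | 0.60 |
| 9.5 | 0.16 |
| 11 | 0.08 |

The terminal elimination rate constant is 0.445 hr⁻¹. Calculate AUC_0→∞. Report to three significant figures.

Trapezoidal AUC_0→11:
  [0→3]: (10.77+2.83)/2 × 3 = 20.4
  [3→5]: (2.83+1.16)/2 × 2 = 3.99
  [5→6.5]: (1.16+0.60)/2 × 1.5 = 1.32
  [6.5→9.5]: (0.60+0.16)/2 × 3 = 1.14
  [9.5→11]: (0.16+0.08)/2 × 1.5 = 0.18
  Sum = 27.03 mcg/mL·hr
Extrapolated tail: C_last / k_e = 0.08 / 0.445 = 0.180
AUC_0→∞ = 27.03 + 0.180 = 27.21 mcg/mL·hr

AUC = 27.2 mcg/mL·hr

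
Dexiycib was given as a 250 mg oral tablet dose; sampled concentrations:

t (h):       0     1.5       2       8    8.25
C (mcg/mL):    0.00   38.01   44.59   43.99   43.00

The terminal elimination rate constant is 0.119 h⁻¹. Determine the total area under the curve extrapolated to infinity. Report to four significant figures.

Trapezoidal AUC_0→8.25:
  [0→1.5]: (0.00+38.01)/2 × 1.5 = 28.5075
  [1.5→2]: (38.01+44.59)/2 × 0.5 = 20.65
  [2→8]: (44.59+43.99)/2 × 6 = 265.74
  [8→8.25]: (43.99+43.00)/2 × 0.25 = 10.87375
  Sum = 325.77125 mcg/mL·h
Extrapolated tail: C_last / k_e = 43.00 / 0.119 = 361.345
AUC_0→∞ = 325.77125 + 361.345 = 687.11625 mcg/mL·h

AUC = 687.1 mcg/mL·h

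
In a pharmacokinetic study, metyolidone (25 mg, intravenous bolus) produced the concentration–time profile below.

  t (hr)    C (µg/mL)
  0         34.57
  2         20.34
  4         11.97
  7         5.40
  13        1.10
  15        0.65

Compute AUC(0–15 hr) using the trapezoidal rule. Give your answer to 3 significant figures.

Trapezoidal AUC_0→15:
  [0→2]: (34.57+20.34)/2 × 2 = 54.91
  [2→4]: (20.34+11.97)/2 × 2 = 32.31
  [4→7]: (11.97+5.40)/2 × 3 = 26.055
  [7→13]: (5.40+1.10)/2 × 6 = 19.5
  [13→15]: (1.10+0.65)/2 × 2 = 1.75
  Sum = 134.525 µg/mL·hr

AUC = 135 µg/mL·hr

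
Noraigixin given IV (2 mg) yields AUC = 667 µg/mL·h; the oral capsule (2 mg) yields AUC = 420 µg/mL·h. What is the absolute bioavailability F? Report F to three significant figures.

F = 0.630

F = (AUC_ev / D_ev) / (AUC_iv / D_iv)
  = (420/2) / (667/2)
  = 210 / 333.5 = 0.6297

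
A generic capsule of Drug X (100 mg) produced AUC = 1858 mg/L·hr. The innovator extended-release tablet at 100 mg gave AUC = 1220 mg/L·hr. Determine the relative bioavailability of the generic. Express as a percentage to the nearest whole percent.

F_rel = (AUC_test/D_test) / (AUC_ref/D_ref)
      = (1858/100) / (1220/100)
      = 18.58 / 12.2 = 1.5230 = 152.30%

F_rel = 152%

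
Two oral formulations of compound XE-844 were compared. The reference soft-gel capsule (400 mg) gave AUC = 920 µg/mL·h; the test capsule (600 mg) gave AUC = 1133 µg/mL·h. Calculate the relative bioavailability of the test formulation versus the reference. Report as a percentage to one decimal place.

F_rel = 82.1%

F_rel = (AUC_test/D_test) / (AUC_ref/D_ref)
      = (1133/600) / (920/400)
      = 1.88833 / 2.3 = 0.8210 = 82.10%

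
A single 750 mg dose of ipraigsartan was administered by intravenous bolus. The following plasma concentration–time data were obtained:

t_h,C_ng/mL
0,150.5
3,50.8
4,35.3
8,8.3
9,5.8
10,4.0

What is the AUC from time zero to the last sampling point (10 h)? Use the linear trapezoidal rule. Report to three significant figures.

AUC = 444 ng/mL·h

Trapezoidal AUC_0→10:
  [0→3]: (150.5+50.8)/2 × 3 = 301.95
  [3→4]: (50.8+35.3)/2 × 1 = 43.05
  [4→8]: (35.3+8.3)/2 × 4 = 87.2
  [8→9]: (8.3+5.8)/2 × 1 = 7.05
  [9→10]: (5.8+4.0)/2 × 1 = 4.9
  Sum = 444.15 ng/mL·h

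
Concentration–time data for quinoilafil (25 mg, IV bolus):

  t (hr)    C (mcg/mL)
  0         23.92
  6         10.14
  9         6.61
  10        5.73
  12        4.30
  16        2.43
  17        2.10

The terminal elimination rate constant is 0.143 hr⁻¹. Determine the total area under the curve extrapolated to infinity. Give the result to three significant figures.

Trapezoidal AUC_0→17:
  [0→6]: (23.92+10.14)/2 × 6 = 102.18
  [6→9]: (10.14+6.61)/2 × 3 = 25.125
  [9→10]: (6.61+5.73)/2 × 1 = 6.17
  [10→12]: (5.73+4.30)/2 × 2 = 10.03
  [12→16]: (4.30+2.43)/2 × 4 = 13.46
  [16→17]: (2.43+2.10)/2 × 1 = 2.265
  Sum = 159.23 mcg/mL·hr
Extrapolated tail: C_last / k_e = 2.10 / 0.143 = 14.685
AUC_0→∞ = 159.23 + 14.685 = 173.915 mcg/mL·hr

AUC = 174 mcg/mL·hr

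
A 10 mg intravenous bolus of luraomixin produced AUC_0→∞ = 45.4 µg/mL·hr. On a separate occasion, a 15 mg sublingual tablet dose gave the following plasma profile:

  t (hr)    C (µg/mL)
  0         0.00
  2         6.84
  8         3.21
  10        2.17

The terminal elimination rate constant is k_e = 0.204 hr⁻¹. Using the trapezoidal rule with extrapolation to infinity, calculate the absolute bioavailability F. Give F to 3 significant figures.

F = 0.778

Trapezoidal AUC_0→10 (sublingual tablet):
  [0→2]: (0.00+6.84)/2 × 2 = 6.84
  [2→8]: (6.84+3.21)/2 × 6 = 30.15
  [8→10]: (3.21+2.17)/2 × 2 = 5.38
  Sum = 42.37 µg/mL·hr
Tail: C_last/k_e = 2.17/0.204 = 10.637
AUC_0→∞ (sublingual tablet) = 42.37 + 10.637 = 53.007 µg/mL·hr
F = (AUC_ev/D_ev)/(AUC_iv/D_iv) = (53.007/15)/(45.4/10) = 3.5338/4.54 = 0.7784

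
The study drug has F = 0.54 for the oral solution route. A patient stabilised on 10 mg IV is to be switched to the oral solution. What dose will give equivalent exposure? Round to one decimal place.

For equal systemic exposure: F × D_ev = D_iv
D_ev = D_iv / F = 10 / 0.54 = 18.5185 mg

D_oral = 18.5 mg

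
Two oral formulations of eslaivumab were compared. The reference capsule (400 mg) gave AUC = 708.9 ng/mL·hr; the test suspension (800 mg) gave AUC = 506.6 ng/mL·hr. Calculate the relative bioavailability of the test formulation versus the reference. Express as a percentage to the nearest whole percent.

F_rel = 36%

F_rel = (AUC_test/D_test) / (AUC_ref/D_ref)
      = (506.6/800) / (708.9/400)
      = 0.63325 / 1.77225 = 0.3573 = 35.73%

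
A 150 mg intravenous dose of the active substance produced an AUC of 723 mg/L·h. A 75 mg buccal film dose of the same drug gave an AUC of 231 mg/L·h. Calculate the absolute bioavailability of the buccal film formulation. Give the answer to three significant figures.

F = (AUC_ev / D_ev) / (AUC_iv / D_iv)
  = (231/75) / (723/150)
  = 3.08 / 4.82 = 0.6390

F = 0.639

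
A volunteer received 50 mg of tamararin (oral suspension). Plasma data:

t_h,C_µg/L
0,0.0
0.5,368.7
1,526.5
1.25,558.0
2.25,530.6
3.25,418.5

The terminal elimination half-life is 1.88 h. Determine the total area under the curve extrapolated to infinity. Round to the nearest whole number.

AUC = 2605 µg/L·h

Trapezoidal AUC_0→3.25:
  [0→0.5]: (0.0+368.7)/2 × 0.5 = 92.175
  [0.5→1]: (368.7+526.5)/2 × 0.5 = 223.8
  [1→1.25]: (526.5+558.0)/2 × 0.25 = 135.5625
  [1.25→2.25]: (558.0+530.6)/2 × 1 = 544.3
  [2.25→3.25]: (530.6+418.5)/2 × 1 = 474.55
  Sum = 1470.3875 µg/L·h
k_e = ln2 / t½ = 0.693147 / 1.88 = 0.3687 h^-1
Extrapolated tail: C_last / k_e = 418.5 / 0.3687 = 1135.069
AUC_0→∞ = 1470.3875 + 1135.069 = 2605.4565 µg/L·h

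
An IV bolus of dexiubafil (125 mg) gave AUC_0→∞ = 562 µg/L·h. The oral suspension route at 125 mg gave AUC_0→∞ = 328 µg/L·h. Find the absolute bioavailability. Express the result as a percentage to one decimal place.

F = 58.4%

F = (AUC_ev / D_ev) / (AUC_iv / D_iv)
  = (328/125) / (562/125)
  = 2.624 / 4.496 = 0.5836
  = 58.36%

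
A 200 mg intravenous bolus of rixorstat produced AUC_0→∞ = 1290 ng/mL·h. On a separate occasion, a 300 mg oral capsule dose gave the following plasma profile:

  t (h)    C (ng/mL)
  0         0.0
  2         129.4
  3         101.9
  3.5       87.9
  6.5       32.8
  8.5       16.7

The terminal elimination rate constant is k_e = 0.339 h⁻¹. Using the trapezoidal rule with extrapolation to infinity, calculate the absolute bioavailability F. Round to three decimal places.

F = 0.296

Trapezoidal AUC_0→8.5 (oral capsule):
  [0→2]: (0.0+129.4)/2 × 2 = 129.4
  [2→3]: (129.4+101.9)/2 × 1 = 115.65
  [3→3.5]: (101.9+87.9)/2 × 0.5 = 47.45
  [3.5→6.5]: (87.9+32.8)/2 × 3 = 181.05
  [6.5→8.5]: (32.8+16.7)/2 × 2 = 49.5
  Sum = 523.05 ng/mL·h
Tail: C_last/k_e = 16.7/0.339 = 49.263
AUC_0→∞ (oral capsule) = 523.05 + 49.263 = 572.313 ng/mL·h
F = (AUC_ev/D_ev)/(AUC_iv/D_iv) = (572.313/300)/(1290/200) = 1.90771/6.45 = 0.2958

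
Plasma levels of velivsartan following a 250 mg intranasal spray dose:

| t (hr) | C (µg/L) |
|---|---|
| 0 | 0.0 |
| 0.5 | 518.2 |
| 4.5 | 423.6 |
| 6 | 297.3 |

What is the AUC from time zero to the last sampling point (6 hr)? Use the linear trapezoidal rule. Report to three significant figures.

Trapezoidal AUC_0→6:
  [0→0.5]: (0.0+518.2)/2 × 0.5 = 129.55
  [0.5→4.5]: (518.2+423.6)/2 × 4 = 1883.6
  [4.5→6]: (423.6+297.3)/2 × 1.5 = 540.675
  Sum = 2553.825 µg/L·hr

AUC = 2550 µg/L·hr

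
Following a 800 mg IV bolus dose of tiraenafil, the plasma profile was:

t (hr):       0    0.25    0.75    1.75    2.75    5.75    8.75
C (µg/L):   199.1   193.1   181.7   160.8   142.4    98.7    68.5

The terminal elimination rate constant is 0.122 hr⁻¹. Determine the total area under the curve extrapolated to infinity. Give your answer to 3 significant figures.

AUC = 1640 µg/L·hr

Trapezoidal AUC_0→8.75:
  [0→0.25]: (199.1+193.1)/2 × 0.25 = 49.025
  [0.25→0.75]: (193.1+181.7)/2 × 0.5 = 93.7
  [0.75→1.75]: (181.7+160.8)/2 × 1 = 171.25
  [1.75→2.75]: (160.8+142.4)/2 × 1 = 151.6
  [2.75→5.75]: (142.4+98.7)/2 × 3 = 361.65
  [5.75→8.75]: (98.7+68.5)/2 × 3 = 250.8
  Sum = 1078.025 µg/L·hr
Extrapolated tail: C_last / k_e = 68.5 / 0.122 = 561.475
AUC_0→∞ = 1078.025 + 561.475 = 1639.5 µg/L·hr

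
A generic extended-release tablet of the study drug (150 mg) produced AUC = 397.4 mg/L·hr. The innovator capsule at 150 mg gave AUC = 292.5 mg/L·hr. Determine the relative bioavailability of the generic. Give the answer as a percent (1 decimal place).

F_rel = (AUC_test/D_test) / (AUC_ref/D_ref)
      = (397.4/150) / (292.5/150)
      = 2.64933 / 1.95 = 1.3586 = 135.86%

F_rel = 135.9%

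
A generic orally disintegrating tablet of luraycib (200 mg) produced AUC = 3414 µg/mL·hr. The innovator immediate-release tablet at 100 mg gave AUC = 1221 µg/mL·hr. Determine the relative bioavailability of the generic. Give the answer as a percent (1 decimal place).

F_rel = (AUC_test/D_test) / (AUC_ref/D_ref)
      = (3414/200) / (1221/100)
      = 17.07 / 12.21 = 1.3980 = 139.80%

F_rel = 139.8%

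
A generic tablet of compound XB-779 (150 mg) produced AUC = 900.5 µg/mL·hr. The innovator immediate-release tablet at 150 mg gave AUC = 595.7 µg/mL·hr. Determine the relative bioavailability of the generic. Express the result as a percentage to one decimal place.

F_rel = 151.2%

F_rel = (AUC_test/D_test) / (AUC_ref/D_ref)
      = (900.5/150) / (595.7/150)
      = 6.00333 / 3.97133 = 1.5117 = 151.17%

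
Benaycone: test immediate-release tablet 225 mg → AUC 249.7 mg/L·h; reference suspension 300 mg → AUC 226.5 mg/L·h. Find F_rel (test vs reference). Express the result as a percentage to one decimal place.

F_rel = (AUC_test/D_test) / (AUC_ref/D_ref)
      = (249.7/225) / (226.5/300)
      = 1.10978 / 0.755 = 1.4699 = 146.99%

F_rel = 147.0%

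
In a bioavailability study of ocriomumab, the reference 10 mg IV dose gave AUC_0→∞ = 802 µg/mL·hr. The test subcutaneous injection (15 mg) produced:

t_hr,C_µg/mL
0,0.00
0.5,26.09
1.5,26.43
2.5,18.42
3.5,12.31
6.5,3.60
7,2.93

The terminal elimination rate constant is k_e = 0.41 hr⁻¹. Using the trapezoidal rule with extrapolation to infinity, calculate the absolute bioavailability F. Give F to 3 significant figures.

F = 0.0858

Trapezoidal AUC_0→7 (subcutaneous injection):
  [0→0.5]: (0.00+26.09)/2 × 0.5 = 6.5225
  [0.5→1.5]: (26.09+26.43)/2 × 1 = 26.26
  [1.5→2.5]: (26.43+18.42)/2 × 1 = 22.425
  [2.5→3.5]: (18.42+12.31)/2 × 1 = 15.365
  [3.5→6.5]: (12.31+3.60)/2 × 3 = 23.865
  [6.5→7]: (3.60+2.93)/2 × 0.5 = 1.6325
  Sum = 96.07 µg/mL·hr
Tail: C_last/k_e = 2.93/0.41 = 7.146
AUC_0→∞ (subcutaneous injection) = 96.07 + 7.146 = 103.216 µg/mL·hr
F = (AUC_ev/D_ev)/(AUC_iv/D_iv) = (103.216/15)/(802/10) = 6.88107/80.2 = 0.0858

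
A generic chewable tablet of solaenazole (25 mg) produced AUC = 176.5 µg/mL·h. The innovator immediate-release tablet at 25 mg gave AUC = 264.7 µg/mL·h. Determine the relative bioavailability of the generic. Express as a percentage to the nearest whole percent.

F_rel = (AUC_test/D_test) / (AUC_ref/D_ref)
      = (176.5/25) / (264.7/25)
      = 7.06 / 10.588 = 0.6668 = 66.68%

F_rel = 67%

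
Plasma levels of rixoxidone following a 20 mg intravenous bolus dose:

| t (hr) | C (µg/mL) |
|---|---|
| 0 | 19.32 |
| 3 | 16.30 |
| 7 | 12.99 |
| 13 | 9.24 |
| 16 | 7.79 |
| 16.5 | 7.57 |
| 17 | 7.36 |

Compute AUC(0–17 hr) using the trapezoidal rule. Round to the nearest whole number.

Trapezoidal AUC_0→17:
  [0→3]: (19.32+16.30)/2 × 3 = 53.43
  [3→7]: (16.30+12.99)/2 × 4 = 58.58
  [7→13]: (12.99+9.24)/2 × 6 = 66.69
  [13→16]: (9.24+7.79)/2 × 3 = 25.545
  [16→16.5]: (7.79+7.57)/2 × 0.5 = 3.84
  [16.5→17]: (7.57+7.36)/2 × 0.5 = 3.7325
  Sum = 211.8175 µg/mL·hr

AUC = 212 µg/mL·hr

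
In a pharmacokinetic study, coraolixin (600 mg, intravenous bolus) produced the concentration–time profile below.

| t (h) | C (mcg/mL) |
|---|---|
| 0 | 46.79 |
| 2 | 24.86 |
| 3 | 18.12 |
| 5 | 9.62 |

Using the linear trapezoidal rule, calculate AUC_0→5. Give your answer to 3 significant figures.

AUC = 121 mcg/mL·h

Trapezoidal AUC_0→5:
  [0→2]: (46.79+24.86)/2 × 2 = 71.65
  [2→3]: (24.86+18.12)/2 × 1 = 21.49
  [3→5]: (18.12+9.62)/2 × 2 = 27.74
  Sum = 120.88 mcg/mL·h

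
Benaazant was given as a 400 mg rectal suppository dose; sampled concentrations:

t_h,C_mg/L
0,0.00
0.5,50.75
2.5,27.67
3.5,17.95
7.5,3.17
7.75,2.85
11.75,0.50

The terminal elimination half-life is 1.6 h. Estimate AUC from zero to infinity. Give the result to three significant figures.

Trapezoidal AUC_0→11.75:
  [0→0.5]: (0.00+50.75)/2 × 0.5 = 12.6875
  [0.5→2.5]: (50.75+27.67)/2 × 2 = 78.42
  [2.5→3.5]: (27.67+17.95)/2 × 1 = 22.81
  [3.5→7.5]: (17.95+3.17)/2 × 4 = 42.24
  [7.5→7.75]: (3.17+2.85)/2 × 0.25 = 0.7525
  [7.75→11.75]: (2.85+0.50)/2 × 4 = 6.7
  Sum = 163.61 mg/L·h
k_e = ln2 / t½ = 0.693147 / 1.6 = 0.4332 h^-1
Extrapolated tail: C_last / k_e = 0.50 / 0.4332 = 1.154
AUC_0→∞ = 163.61 + 1.154 = 164.764 mg/L·h

AUC = 165 mg/L·h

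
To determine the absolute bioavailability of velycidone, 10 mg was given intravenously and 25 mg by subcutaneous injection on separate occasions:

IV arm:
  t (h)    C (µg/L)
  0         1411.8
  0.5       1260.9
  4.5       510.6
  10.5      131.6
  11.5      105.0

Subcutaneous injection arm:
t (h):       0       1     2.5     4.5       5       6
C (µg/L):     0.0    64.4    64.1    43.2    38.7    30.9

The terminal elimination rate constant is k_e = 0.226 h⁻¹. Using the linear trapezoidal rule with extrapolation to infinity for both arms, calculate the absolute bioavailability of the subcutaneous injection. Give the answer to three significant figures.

F = 0.0255

Trapezoidal AUC_0→11.5 (IV):
  [0→0.5]: (1411.8+1260.9)/2 × 0.5 = 668.175
  [0.5→4.5]: (1260.9+510.6)/2 × 4 = 3543.0
  [4.5→10.5]: (510.6+131.6)/2 × 6 = 1926.6
  [10.5→11.5]: (131.6+105.0)/2 × 1 = 118.3
  Sum = 6256.075 µg/L·h
IV tail: 105.0/0.226 = 464.602; AUC_iv,0→∞ = 6256.075 + 464.602 = 6720.677 µg/L·h
Trapezoidal AUC_0→6 (subcutaneous injection):
  [0→1]: (0.0+64.4)/2 × 1 = 32.2
  [1→2.5]: (64.4+64.1)/2 × 1.5 = 96.375
  [2.5→4.5]: (64.1+43.2)/2 × 2 = 107.3
  [4.5→5]: (43.2+38.7)/2 × 0.5 = 20.475
  [5→6]: (38.7+30.9)/2 × 1 = 34.8
  Sum = 291.15 µg/L·h
subcutaneous injection tail: 30.9/0.226 = 136.726; AUC_ev,0→∞ = 291.15 + 136.726 = 427.876 µg/L·h
F = (AUC_ev/D_ev)/(AUC_iv/D_iv) = (427.876/25)/(6720.677/10) = 17.11504/672.0677 = 0.0255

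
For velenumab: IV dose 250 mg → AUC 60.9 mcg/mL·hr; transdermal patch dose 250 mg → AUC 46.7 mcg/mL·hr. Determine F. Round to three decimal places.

F = 0.767

F = (AUC_ev / D_ev) / (AUC_iv / D_iv)
  = (46.7/250) / (60.9/250)
  = 0.1868 / 0.2436 = 0.7668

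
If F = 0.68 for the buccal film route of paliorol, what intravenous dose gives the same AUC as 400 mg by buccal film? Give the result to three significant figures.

Systemic exposure from an extravascular dose = F × D_ev, so the equivalent IV dose is F × D_ev.
D_iv = F × D_ev = 0.68 × 400 = 272 mg

D_iv = 272 mg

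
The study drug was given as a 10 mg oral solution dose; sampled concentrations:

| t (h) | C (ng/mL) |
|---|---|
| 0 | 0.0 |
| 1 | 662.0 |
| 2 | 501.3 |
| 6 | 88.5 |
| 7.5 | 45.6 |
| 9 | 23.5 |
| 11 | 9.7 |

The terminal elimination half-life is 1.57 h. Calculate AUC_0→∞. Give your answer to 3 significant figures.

Trapezoidal AUC_0→11:
  [0→1]: (0.0+662.0)/2 × 1 = 331.0
  [1→2]: (662.0+501.3)/2 × 1 = 581.65
  [2→6]: (501.3+88.5)/2 × 4 = 1179.6
  [6→7.5]: (88.5+45.6)/2 × 1.5 = 100.575
  [7.5→9]: (45.6+23.5)/2 × 1.5 = 51.825
  [9→11]: (23.5+9.7)/2 × 2 = 33.2
  Sum = 2277.85 ng/mL·h
k_e = ln2 / t½ = 0.693147 / 1.57 = 0.4415 h^-1
Extrapolated tail: C_last / k_e = 9.7 / 0.4415 = 21.971
AUC_0→∞ = 2277.85 + 21.971 = 2299.821 ng/mL·h

AUC = 2300 ng/mL·h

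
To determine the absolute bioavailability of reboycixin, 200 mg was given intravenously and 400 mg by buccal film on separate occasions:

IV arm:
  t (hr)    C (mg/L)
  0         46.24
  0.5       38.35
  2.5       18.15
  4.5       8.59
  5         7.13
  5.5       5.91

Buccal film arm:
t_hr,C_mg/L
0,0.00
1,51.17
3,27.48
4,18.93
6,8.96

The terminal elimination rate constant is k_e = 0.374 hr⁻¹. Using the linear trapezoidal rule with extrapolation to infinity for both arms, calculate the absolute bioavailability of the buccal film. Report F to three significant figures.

F = 0.704

Trapezoidal AUC_0→5.5 (IV):
  [0→0.5]: (46.24+38.35)/2 × 0.5 = 21.1475
  [0.5→2.5]: (38.35+18.15)/2 × 2 = 56.5
  [2.5→4.5]: (18.15+8.59)/2 × 2 = 26.74
  [4.5→5]: (8.59+7.13)/2 × 0.5 = 3.93
  [5→5.5]: (7.13+5.91)/2 × 0.5 = 3.26
  Sum = 111.5775 mg/L·hr
IV tail: 5.91/0.374 = 15.802; AUC_iv,0→∞ = 111.5775 + 15.802 = 127.3795 mg/L·hr
Trapezoidal AUC_0→6 (buccal film):
  [0→1]: (0.00+51.17)/2 × 1 = 25.585
  [1→3]: (51.17+27.48)/2 × 2 = 78.65
  [3→4]: (27.48+18.93)/2 × 1 = 23.205
  [4→6]: (18.93+8.96)/2 × 2 = 27.89
  Sum = 155.33 mg/L·hr
buccal film tail: 8.96/0.374 = 23.957; AUC_ev,0→∞ = 155.33 + 23.957 = 179.287 mg/L·hr
F = (AUC_ev/D_ev)/(AUC_iv/D_iv) = (179.287/400)/(127.3795/200) = 0.4482175/0.6368975 = 0.7038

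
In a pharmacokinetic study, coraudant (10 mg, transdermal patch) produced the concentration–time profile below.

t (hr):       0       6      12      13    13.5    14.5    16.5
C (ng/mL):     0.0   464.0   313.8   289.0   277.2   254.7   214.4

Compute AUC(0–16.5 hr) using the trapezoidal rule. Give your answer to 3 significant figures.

Trapezoidal AUC_0→16.5:
  [0→6]: (0.0+464.0)/2 × 6 = 1392.0
  [6→12]: (464.0+313.8)/2 × 6 = 2333.4
  [12→13]: (313.8+289.0)/2 × 1 = 301.4
  [13→13.5]: (289.0+277.2)/2 × 0.5 = 141.55
  [13.5→14.5]: (277.2+254.7)/2 × 1 = 265.95
  [14.5→16.5]: (254.7+214.4)/2 × 2 = 469.1
  Sum = 4903.4 ng/mL·hr

AUC = 4900 ng/mL·hr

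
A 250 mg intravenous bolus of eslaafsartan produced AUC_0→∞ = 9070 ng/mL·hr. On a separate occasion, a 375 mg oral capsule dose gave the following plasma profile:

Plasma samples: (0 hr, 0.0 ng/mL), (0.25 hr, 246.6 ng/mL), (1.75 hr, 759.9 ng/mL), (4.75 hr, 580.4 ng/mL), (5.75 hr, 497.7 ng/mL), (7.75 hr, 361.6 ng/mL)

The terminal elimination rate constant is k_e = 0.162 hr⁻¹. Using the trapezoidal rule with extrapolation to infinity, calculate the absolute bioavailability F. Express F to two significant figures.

F = 0.47

Trapezoidal AUC_0→7.75 (oral capsule):
  [0→0.25]: (0.0+246.6)/2 × 0.25 = 30.825
  [0.25→1.75]: (246.6+759.9)/2 × 1.5 = 754.875
  [1.75→4.75]: (759.9+580.4)/2 × 3 = 2010.45
  [4.75→5.75]: (580.4+497.7)/2 × 1 = 539.05
  [5.75→7.75]: (497.7+361.6)/2 × 2 = 859.3
  Sum = 4194.5 ng/mL·hr
Tail: C_last/k_e = 361.6/0.162 = 2232.099
AUC_0→∞ (oral capsule) = 4194.5 + 2232.099 = 6426.599 ng/mL·hr
F = (AUC_ev/D_ev)/(AUC_iv/D_iv) = (6426.599/375)/(9070/250) = 17.1376/36.28 = 0.4724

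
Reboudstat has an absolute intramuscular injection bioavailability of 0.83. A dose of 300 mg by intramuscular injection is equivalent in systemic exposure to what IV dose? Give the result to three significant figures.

Systemic exposure from an extravascular dose = F × D_ev, so the equivalent IV dose is F × D_ev.
D_iv = F × D_ev = 0.83 × 300 = 249 mg

D_iv = 249 mg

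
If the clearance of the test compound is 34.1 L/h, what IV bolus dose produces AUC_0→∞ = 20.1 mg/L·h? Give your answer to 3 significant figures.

Dose = 685 mg

Dose_iv = CL × AUC_0→∞
     = 34.1 × 20.1 = 685.41 mg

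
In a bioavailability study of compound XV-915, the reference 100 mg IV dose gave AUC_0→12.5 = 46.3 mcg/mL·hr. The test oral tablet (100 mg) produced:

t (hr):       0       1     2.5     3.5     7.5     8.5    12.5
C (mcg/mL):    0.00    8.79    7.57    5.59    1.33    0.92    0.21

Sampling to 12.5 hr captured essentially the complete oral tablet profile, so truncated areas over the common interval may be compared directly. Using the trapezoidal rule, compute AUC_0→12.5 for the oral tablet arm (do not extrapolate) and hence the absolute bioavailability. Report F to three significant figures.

F = 0.874

Trapezoidal AUC_0→12.5 (oral tablet):
  [0→1]: (0.00+8.79)/2 × 1 = 4.395
  [1→2.5]: (8.79+7.57)/2 × 1.5 = 12.27
  [2.5→3.5]: (7.57+5.59)/2 × 1 = 6.58
  [3.5→7.5]: (5.59+1.33)/2 × 4 = 13.84
  [7.5→8.5]: (1.33+0.92)/2 × 1 = 1.125
  [8.5→12.5]: (0.92+0.21)/2 × 4 = 2.26
  Sum = 40.47 mcg/mL·hr
F = (AUC_ev/D_ev)/(AUC_iv/D_iv) = (40.47/100)/(46.3/100) = 0.4047/0.463 = 0.8741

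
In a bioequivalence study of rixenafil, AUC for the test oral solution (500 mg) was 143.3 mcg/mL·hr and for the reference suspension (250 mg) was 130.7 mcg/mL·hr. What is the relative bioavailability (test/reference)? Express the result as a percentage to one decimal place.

F_rel = 54.8%

F_rel = (AUC_test/D_test) / (AUC_ref/D_ref)
      = (143.3/500) / (130.7/250)
      = 0.2866 / 0.5228 = 0.5482 = 54.82%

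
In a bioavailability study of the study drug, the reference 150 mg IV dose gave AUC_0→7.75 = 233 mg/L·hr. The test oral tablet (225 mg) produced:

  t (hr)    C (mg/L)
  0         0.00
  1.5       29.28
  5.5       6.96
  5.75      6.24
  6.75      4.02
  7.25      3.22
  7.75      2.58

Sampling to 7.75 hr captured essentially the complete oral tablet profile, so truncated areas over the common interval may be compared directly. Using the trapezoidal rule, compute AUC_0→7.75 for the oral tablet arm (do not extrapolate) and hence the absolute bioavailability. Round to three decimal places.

F = 0.299

Trapezoidal AUC_0→7.75 (oral tablet):
  [0→1.5]: (0.00+29.28)/2 × 1.5 = 21.96
  [1.5→5.5]: (29.28+6.96)/2 × 4 = 72.48
  [5.5→5.75]: (6.96+6.24)/2 × 0.25 = 1.65
  [5.75→6.75]: (6.24+4.02)/2 × 1 = 5.13
  [6.75→7.25]: (4.02+3.22)/2 × 0.5 = 1.81
  [7.25→7.75]: (3.22+2.58)/2 × 0.5 = 1.45
  Sum = 104.48 mg/L·hr
F = (AUC_ev/D_ev)/(AUC_iv/D_iv) = (104.48/225)/(233/150) = 0.464356/1.55333 = 0.2989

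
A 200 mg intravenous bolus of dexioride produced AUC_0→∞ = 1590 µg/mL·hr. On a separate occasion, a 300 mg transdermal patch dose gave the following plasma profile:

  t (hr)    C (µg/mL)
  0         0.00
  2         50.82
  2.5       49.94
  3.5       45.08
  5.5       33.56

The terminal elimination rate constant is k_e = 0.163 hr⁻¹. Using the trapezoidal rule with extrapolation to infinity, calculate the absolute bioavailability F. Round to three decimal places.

Trapezoidal AUC_0→5.5 (transdermal patch):
  [0→2]: (0.00+50.82)/2 × 2 = 50.82
  [2→2.5]: (50.82+49.94)/2 × 0.5 = 25.19
  [2.5→3.5]: (49.94+45.08)/2 × 1 = 47.51
  [3.5→5.5]: (45.08+33.56)/2 × 2 = 78.64
  Sum = 202.16 µg/mL·hr
Tail: C_last/k_e = 33.56/0.163 = 205.890
AUC_0→∞ (transdermal patch) = 202.16 + 205.890 = 408.05 µg/mL·hr
F = (AUC_ev/D_ev)/(AUC_iv/D_iv) = (408.05/300)/(1590/200) = 1.36017/7.95 = 0.1711

F = 0.171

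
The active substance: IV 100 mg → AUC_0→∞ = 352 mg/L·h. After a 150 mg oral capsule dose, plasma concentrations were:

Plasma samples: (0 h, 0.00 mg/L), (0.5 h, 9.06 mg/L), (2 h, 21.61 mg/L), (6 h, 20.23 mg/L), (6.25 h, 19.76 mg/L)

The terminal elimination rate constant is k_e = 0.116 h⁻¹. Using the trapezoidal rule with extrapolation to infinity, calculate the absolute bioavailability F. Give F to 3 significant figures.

F = 0.538

Trapezoidal AUC_0→6.25 (oral capsule):
  [0→0.5]: (0.00+9.06)/2 × 0.5 = 2.265
  [0.5→2]: (9.06+21.61)/2 × 1.5 = 23.0025
  [2→6]: (21.61+20.23)/2 × 4 = 83.68
  [6→6.25]: (20.23+19.76)/2 × 0.25 = 4.99875
  Sum = 113.94625 mg/L·h
Tail: C_last/k_e = 19.76/0.116 = 170.345
AUC_0→∞ (oral capsule) = 113.94625 + 170.345 = 284.29125 mg/L·h
F = (AUC_ev/D_ev)/(AUC_iv/D_iv) = (284.29125/150)/(352/100) = 1.895275/3.52 = 0.5384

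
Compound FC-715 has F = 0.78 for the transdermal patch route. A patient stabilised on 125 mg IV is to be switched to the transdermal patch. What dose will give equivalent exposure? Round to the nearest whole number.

For equal systemic exposure: F × D_ev = D_iv
D_ev = D_iv / F = 125 / 0.78 = 160.256 mg

D_transdermal = 160 mg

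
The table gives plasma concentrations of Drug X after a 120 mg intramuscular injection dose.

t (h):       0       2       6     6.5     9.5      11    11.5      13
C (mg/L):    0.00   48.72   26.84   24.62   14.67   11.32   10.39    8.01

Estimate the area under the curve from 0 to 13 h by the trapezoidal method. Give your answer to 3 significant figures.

AUC = 310 mg/L·h

Trapezoidal AUC_0→13:
  [0→2]: (0.00+48.72)/2 × 2 = 48.72
  [2→6]: (48.72+26.84)/2 × 4 = 151.12
  [6→6.5]: (26.84+24.62)/2 × 0.5 = 12.865
  [6.5→9.5]: (24.62+14.67)/2 × 3 = 58.935
  [9.5→11]: (14.67+11.32)/2 × 1.5 = 19.4925
  [11→11.5]: (11.32+10.39)/2 × 0.5 = 5.4275
  [11.5→13]: (10.39+8.01)/2 × 1.5 = 13.8
  Sum = 310.36 mg/L·h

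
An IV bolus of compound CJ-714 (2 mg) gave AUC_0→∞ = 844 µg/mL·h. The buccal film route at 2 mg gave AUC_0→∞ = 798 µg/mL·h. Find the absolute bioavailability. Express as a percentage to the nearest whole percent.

F = (AUC_ev / D_ev) / (AUC_iv / D_iv)
  = (798/2) / (844/2)
  = 399 / 422 = 0.9455
  = 94.55%

F = 95%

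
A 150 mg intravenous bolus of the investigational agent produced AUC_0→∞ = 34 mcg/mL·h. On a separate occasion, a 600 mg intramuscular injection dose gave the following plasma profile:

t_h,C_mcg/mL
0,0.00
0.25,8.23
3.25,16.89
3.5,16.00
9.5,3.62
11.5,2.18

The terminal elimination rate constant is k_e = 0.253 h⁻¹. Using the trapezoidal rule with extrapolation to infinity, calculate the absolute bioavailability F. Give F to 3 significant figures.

Trapezoidal AUC_0→11.5 (intramuscular injection):
  [0→0.25]: (0.00+8.23)/2 × 0.25 = 1.02875
  [0.25→3.25]: (8.23+16.89)/2 × 3 = 37.68
  [3.25→3.5]: (16.89+16.00)/2 × 0.25 = 4.11125
  [3.5→9.5]: (16.00+3.62)/2 × 6 = 58.86
  [9.5→11.5]: (3.62+2.18)/2 × 2 = 5.8
  Sum = 107.48 mcg/mL·h
Tail: C_last/k_e = 2.18/0.253 = 8.617
AUC_0→∞ (intramuscular injection) = 107.48 + 8.617 = 116.097 mcg/mL·h
F = (AUC_ev/D_ev)/(AUC_iv/D_iv) = (116.097/600)/(34/150) = 0.193495/0.226667 = 0.8537

F = 0.854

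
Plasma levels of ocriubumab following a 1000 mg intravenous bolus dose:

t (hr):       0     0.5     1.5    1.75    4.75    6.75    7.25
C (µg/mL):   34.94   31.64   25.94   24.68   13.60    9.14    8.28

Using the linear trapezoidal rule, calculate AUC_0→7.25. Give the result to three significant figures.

Trapezoidal AUC_0→7.25:
  [0→0.5]: (34.94+31.64)/2 × 0.5 = 16.645
  [0.5→1.5]: (31.64+25.94)/2 × 1 = 28.79
  [1.5→1.75]: (25.94+24.68)/2 × 0.25 = 6.3275
  [1.75→4.75]: (24.68+13.60)/2 × 3 = 57.42
  [4.75→6.75]: (13.60+9.14)/2 × 2 = 22.74
  [6.75→7.25]: (9.14+8.28)/2 × 0.5 = 4.355
  Sum = 136.2775 µg/mL·hr

AUC = 136 µg/mL·hr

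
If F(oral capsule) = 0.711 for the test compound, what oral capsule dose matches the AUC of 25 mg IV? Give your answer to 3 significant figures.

D_oral = 35.2 mg

For equal systemic exposure: F × D_ev = D_iv
D_ev = D_iv / F = 25 / 0.711 = 35.1617 mg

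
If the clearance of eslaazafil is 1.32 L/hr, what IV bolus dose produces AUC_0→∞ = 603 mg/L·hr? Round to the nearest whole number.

Dose_iv = CL × AUC_0→∞
     = 1.32 × 603 = 795.96 mg

Dose = 796 mg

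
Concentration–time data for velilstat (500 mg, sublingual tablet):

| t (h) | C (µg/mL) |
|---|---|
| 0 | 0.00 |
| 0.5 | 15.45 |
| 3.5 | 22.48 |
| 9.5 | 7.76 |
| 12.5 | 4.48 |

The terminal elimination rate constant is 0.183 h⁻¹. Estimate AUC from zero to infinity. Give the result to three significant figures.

AUC = 194 µg/mL·h

Trapezoidal AUC_0→12.5:
  [0→0.5]: (0.00+15.45)/2 × 0.5 = 3.8625
  [0.5→3.5]: (15.45+22.48)/2 × 3 = 56.895
  [3.5→9.5]: (22.48+7.76)/2 × 6 = 90.72
  [9.5→12.5]: (7.76+4.48)/2 × 3 = 18.36
  Sum = 169.8375 µg/mL·h
Extrapolated tail: C_last / k_e = 4.48 / 0.183 = 24.481
AUC_0→∞ = 169.8375 + 24.481 = 194.3185 µg/mL·h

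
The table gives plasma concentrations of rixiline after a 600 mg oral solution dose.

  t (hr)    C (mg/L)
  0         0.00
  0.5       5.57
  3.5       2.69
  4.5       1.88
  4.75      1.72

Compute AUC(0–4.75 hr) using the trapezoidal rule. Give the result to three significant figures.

AUC = 16.5 mg/L·hr

Trapezoidal AUC_0→4.75:
  [0→0.5]: (0.00+5.57)/2 × 0.5 = 1.3925
  [0.5→3.5]: (5.57+2.69)/2 × 3 = 12.39
  [3.5→4.5]: (2.69+1.88)/2 × 1 = 2.285
  [4.5→4.75]: (1.88+1.72)/2 × 0.25 = 0.45
  Sum = 16.5175 mg/L·hr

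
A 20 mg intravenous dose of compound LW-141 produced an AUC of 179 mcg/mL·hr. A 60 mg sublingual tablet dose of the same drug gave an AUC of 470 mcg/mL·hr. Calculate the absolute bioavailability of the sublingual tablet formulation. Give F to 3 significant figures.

F = (AUC_ev / D_ev) / (AUC_iv / D_iv)
  = (470/60) / (179/20)
  = 7.83333 / 8.95 = 0.8752

F = 0.875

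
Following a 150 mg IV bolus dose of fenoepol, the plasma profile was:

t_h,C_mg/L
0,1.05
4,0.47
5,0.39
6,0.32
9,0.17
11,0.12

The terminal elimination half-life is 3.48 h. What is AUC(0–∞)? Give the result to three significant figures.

Trapezoidal AUC_0→11:
  [0→4]: (1.05+0.47)/2 × 4 = 3.04
  [4→5]: (0.47+0.39)/2 × 1 = 0.43
  [5→6]: (0.39+0.32)/2 × 1 = 0.355
  [6→9]: (0.32+0.17)/2 × 3 = 0.735
  [9→11]: (0.17+0.12)/2 × 2 = 0.29
  Sum = 4.85 mg/L·h
k_e = ln2 / t½ = 0.693147 / 3.48 = 0.1992 h^-1
Extrapolated tail: C_last / k_e = 0.12 / 0.1992 = 0.602
AUC_0→∞ = 4.85 + 0.602 = 5.452 mg/L·h

AUC = 5.45 mg/L·h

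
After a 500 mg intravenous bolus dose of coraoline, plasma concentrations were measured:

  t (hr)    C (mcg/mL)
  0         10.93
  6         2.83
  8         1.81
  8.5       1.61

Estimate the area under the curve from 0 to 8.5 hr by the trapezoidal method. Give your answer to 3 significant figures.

AUC = 46.8 mcg/mL·hr

Trapezoidal AUC_0→8.5:
  [0→6]: (10.93+2.83)/2 × 6 = 41.28
  [6→8]: (2.83+1.81)/2 × 2 = 4.64
  [8→8.5]: (1.81+1.61)/2 × 0.5 = 0.855
  Sum = 46.775 mcg/mL·hr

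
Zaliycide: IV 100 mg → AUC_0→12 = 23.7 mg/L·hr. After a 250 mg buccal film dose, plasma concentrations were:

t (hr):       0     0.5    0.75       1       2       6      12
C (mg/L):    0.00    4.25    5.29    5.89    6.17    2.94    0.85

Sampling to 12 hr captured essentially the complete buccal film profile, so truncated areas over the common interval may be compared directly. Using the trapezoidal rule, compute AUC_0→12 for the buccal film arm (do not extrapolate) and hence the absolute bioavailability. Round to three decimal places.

F = 0.663

Trapezoidal AUC_0→12 (buccal film):
  [0→0.5]: (0.00+4.25)/2 × 0.5 = 1.0625
  [0.5→0.75]: (4.25+5.29)/2 × 0.25 = 1.1925
  [0.75→1]: (5.29+5.89)/2 × 0.25 = 1.3975
  [1→2]: (5.89+6.17)/2 × 1 = 6.03
  [2→6]: (6.17+2.94)/2 × 4 = 18.22
  [6→12]: (2.94+0.85)/2 × 6 = 11.37
  Sum = 39.2725 mg/L·hr
F = (AUC_ev/D_ev)/(AUC_iv/D_iv) = (39.2725/250)/(23.7/100) = 0.15709/0.237 = 0.6628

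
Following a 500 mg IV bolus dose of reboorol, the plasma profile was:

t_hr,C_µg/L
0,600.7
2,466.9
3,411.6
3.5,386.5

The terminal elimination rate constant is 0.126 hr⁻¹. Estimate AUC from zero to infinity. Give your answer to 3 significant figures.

Trapezoidal AUC_0→3.5:
  [0→2]: (600.7+466.9)/2 × 2 = 1067.6
  [2→3]: (466.9+411.6)/2 × 1 = 439.25
  [3→3.5]: (411.6+386.5)/2 × 0.5 = 199.525
  Sum = 1706.375 µg/L·hr
Extrapolated tail: C_last / k_e = 386.5 / 0.126 = 3067.460
AUC_0→∞ = 1706.375 + 3067.460 = 4773.835 µg/L·hr

AUC = 4770 µg/L·hr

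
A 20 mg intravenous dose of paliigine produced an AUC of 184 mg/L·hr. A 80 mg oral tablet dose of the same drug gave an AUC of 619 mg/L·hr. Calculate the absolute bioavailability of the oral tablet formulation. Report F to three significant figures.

F = 0.841

F = (AUC_ev / D_ev) / (AUC_iv / D_iv)
  = (619/80) / (184/20)
  = 7.7375 / 9.2 = 0.8410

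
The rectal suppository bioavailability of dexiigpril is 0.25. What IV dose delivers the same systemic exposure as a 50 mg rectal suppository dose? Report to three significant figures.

D_iv = 12.5 mg

Systemic exposure from an extravascular dose = F × D_ev, so the equivalent IV dose is F × D_ev.
D_iv = F × D_ev = 0.25 × 50 = 12.5 mg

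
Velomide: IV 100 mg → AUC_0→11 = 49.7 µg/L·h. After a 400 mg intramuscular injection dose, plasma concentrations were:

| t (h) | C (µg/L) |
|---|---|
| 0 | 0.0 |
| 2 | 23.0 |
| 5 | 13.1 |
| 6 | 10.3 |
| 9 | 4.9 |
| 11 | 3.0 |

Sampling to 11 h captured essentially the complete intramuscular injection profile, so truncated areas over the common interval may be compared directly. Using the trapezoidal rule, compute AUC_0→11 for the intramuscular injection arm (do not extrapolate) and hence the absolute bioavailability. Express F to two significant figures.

F = 0.60

Trapezoidal AUC_0→11 (intramuscular injection):
  [0→2]: (0.0+23.0)/2 × 2 = 23.0
  [2→5]: (23.0+13.1)/2 × 3 = 54.15
  [5→6]: (13.1+10.3)/2 × 1 = 11.7
  [6→9]: (10.3+4.9)/2 × 3 = 22.8
  [9→11]: (4.9+3.0)/2 × 2 = 7.9
  Sum = 119.55 µg/L·h
F = (AUC_ev/D_ev)/(AUC_iv/D_iv) = (119.55/400)/(49.7/100) = 0.298875/0.497 = 0.6014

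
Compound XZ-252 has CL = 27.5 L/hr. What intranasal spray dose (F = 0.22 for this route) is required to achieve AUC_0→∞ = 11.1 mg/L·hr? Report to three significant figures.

Dose = 1390 mg

Dose = CL × AUC_0→∞ / F
     = 27.5 × 11.1 / 0.22 = 1387.5 mg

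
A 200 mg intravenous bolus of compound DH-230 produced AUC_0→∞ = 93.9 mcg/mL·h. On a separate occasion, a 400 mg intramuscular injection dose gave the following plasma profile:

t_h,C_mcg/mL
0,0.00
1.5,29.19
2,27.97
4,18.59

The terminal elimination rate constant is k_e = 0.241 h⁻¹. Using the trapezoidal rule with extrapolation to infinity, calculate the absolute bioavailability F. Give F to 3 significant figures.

Trapezoidal AUC_0→4 (intramuscular injection):
  [0→1.5]: (0.00+29.19)/2 × 1.5 = 21.8925
  [1.5→2]: (29.19+27.97)/2 × 0.5 = 14.29
  [2→4]: (27.97+18.59)/2 × 2 = 46.56
  Sum = 82.7425 mcg/mL·h
Tail: C_last/k_e = 18.59/0.241 = 77.137
AUC_0→∞ (intramuscular injection) = 82.7425 + 77.137 = 159.8795 mcg/mL·h
F = (AUC_ev/D_ev)/(AUC_iv/D_iv) = (159.8795/400)/(93.9/200) = 0.39969875/0.4695 = 0.8513

F = 0.851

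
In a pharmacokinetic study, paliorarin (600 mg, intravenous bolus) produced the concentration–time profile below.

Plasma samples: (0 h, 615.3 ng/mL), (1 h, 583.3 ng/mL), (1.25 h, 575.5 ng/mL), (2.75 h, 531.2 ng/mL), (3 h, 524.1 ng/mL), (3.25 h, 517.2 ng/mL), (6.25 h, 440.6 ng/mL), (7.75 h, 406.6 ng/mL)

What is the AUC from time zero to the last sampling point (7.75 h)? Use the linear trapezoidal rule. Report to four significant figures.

AUC = 3908 ng/mL·h

Trapezoidal AUC_0→7.75:
  [0→1]: (615.3+583.3)/2 × 1 = 599.3
  [1→1.25]: (583.3+575.5)/2 × 0.25 = 144.85
  [1.25→2.75]: (575.5+531.2)/2 × 1.5 = 830.025
  [2.75→3]: (531.2+524.1)/2 × 0.25 = 131.9125
  [3→3.25]: (524.1+517.2)/2 × 0.25 = 130.1625
  [3.25→6.25]: (517.2+440.6)/2 × 3 = 1436.7
  [6.25→7.75]: (440.6+406.6)/2 × 1.5 = 635.4
  Sum = 3908.35 ng/mL·h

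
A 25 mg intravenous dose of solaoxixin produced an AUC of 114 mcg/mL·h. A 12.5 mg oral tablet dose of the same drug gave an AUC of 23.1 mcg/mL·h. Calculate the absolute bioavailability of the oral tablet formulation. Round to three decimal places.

F = (AUC_ev / D_ev) / (AUC_iv / D_iv)
  = (23.1/12.5) / (114/25)
  = 1.848 / 4.56 = 0.4053

F = 0.405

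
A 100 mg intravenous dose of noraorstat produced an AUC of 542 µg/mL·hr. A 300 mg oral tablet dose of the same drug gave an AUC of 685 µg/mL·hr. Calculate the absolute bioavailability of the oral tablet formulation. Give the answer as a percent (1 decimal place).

F = 42.1%

F = (AUC_ev / D_ev) / (AUC_iv / D_iv)
  = (685/300) / (542/100)
  = 2.28333 / 5.42 = 0.4213
  = 42.13%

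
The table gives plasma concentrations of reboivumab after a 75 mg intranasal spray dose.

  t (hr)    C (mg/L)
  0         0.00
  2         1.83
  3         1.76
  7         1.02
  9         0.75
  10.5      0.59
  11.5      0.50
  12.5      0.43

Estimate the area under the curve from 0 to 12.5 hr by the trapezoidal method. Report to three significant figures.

AUC = 13.0 mg/L·hr

Trapezoidal AUC_0→12.5:
  [0→2]: (0.00+1.83)/2 × 2 = 1.83
  [2→3]: (1.83+1.76)/2 × 1 = 1.795
  [3→7]: (1.76+1.02)/2 × 4 = 5.56
  [7→9]: (1.02+0.75)/2 × 2 = 1.77
  [9→10.5]: (0.75+0.59)/2 × 1.5 = 1.005
  [10.5→11.5]: (0.59+0.50)/2 × 1 = 0.545
  [11.5→12.5]: (0.50+0.43)/2 × 1 = 0.465
  Sum = 12.97 mg/L·hr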